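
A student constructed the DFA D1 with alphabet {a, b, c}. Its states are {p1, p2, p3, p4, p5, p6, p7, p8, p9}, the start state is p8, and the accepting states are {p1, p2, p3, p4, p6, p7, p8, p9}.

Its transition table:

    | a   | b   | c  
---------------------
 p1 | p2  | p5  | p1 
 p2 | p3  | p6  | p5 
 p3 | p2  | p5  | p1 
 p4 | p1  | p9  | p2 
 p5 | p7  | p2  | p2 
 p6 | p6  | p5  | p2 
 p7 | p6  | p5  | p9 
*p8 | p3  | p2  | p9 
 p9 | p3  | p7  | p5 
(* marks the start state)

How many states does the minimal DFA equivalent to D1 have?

First remove the unreachable states {p4}; 8 states remain.
Start with accepting vs non-accepting: {p1,p2,p3,p6,p7,p8,p9} | {p5}.
On input b, block {p1,p2,p3,p6,p7,p8,p9} splits into {p1,p3,p6,p7} and {p2,p8,p9}.
On input a, block {p1,p3,p6,p7} splits into {p1,p3} and {p6,p7}.
Refine {p2,p8,p9} on symbol b: members go to different blocks, giving {p2,p9} and {p8}.
The partition is now stable with 5 blocks: {p1,p3} | {p5} | {p2,p9} | {p6,p7} | {p8}.

5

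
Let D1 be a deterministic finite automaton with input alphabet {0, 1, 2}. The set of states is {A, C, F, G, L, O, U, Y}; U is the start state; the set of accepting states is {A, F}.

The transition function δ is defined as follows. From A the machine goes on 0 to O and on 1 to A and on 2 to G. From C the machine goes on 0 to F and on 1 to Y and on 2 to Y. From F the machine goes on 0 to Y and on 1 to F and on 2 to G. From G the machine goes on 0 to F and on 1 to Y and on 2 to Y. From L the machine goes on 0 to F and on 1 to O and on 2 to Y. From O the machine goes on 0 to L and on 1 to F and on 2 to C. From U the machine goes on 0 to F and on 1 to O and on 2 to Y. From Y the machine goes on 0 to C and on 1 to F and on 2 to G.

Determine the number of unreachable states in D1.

1

No path from U leads to A; the other 7 states are all reachable.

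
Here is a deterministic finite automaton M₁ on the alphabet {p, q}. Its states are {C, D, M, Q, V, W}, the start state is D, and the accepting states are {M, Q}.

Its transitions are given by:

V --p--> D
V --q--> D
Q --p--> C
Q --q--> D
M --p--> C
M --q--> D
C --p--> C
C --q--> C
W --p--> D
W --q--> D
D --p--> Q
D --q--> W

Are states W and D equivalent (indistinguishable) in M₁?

No

Reachable states from the start: {C,D,Q,W}. Unreachable: {M,V} — drop them.
P0 = {Q} | {C,D,W}.
Split {C,D,W} by δ(·,p) → {C,W} and {D}.
Split {C,W} by δ(·,p) → {W} and {C}.
Stable partition: {Q} | {W} | {D} | {C} — 4 equivalence classes.
W and D end up in different blocks, so they are distinguishable. For instance, the string 'p' is accepted from only D.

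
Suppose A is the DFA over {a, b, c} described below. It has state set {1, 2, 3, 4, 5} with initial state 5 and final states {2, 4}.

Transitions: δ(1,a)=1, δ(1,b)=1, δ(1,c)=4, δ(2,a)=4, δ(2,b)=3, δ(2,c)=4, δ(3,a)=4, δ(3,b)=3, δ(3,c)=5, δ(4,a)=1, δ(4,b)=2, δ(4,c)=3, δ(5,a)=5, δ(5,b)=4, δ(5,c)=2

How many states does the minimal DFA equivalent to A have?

Start with accepting vs non-accepting: {2,4} | {1,3,5}.
Split {2,4} by δ(·,a) → {2} and {4}.
On input a, block {1,3,5} splits into {1,5} and {3}.
On input b, block {1,5} splits into {1} and {5}.
No further refinement is possible. Final partition (5 blocks): {2} | {1} | {4} | {3} | {5}.

5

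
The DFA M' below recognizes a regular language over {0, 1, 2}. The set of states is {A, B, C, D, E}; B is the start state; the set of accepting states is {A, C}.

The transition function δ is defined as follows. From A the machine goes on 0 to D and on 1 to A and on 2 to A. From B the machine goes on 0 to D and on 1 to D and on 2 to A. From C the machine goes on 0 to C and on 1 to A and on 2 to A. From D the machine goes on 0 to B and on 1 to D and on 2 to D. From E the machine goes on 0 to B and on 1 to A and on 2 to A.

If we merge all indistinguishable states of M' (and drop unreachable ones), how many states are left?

First remove the unreachable states {C,E}; 3 states remain.
P0 = {A} | {B,D}.
Split {B,D} by δ(·,2) → {B} and {D}.
No further refinement is possible. Final partition (3 blocks): {A} | {B} | {D}.

3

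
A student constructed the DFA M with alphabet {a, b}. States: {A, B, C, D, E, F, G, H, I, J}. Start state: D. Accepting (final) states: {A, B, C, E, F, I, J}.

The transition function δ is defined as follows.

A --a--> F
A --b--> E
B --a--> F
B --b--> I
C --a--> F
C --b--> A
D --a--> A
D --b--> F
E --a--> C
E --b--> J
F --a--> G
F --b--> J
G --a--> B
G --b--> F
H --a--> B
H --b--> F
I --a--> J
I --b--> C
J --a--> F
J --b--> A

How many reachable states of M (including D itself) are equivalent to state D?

States {H} cannot be reached from the start state, so discard them.
Initial partition by acceptance: {A,B,C,E,F,I,J} | {D,G}.
Split {A,B,C,E,F,I,J} by δ(·,a) → {A,B,C,E,I,J} and {F}.
On input a, block {A,B,C,E,I,J} splits into {A,B,C,J} and {E,I}.
Refine {A,B,C,J} on symbol b: members go to different blocks, giving {A,B} and {C,J}.
Stable partition: {A,B} | {D,G} | {F} | {E,I} | {C,J} — 5 equivalence classes.
State D belongs to the block {D,G}, which has 2 states.

2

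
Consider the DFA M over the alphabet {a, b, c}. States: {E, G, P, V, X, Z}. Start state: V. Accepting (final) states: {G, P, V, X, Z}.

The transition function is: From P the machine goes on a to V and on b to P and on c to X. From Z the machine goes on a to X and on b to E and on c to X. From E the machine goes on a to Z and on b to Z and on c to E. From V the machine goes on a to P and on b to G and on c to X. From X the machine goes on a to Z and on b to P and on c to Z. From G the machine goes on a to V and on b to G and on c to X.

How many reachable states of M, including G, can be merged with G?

3

All states are reachable from the start state.
Initial partition by acceptance: {G,P,V,X,Z} | {E}.
On input b, block {G,P,V,X,Z} splits into {G,P,V,X} and {Z}.
Refine {G,P,V,X} on symbol a: members go to different blocks, giving {G,P,V} and {X}.
Stable partition: {G,P,V} | {E} | {Z} | {X} — 4 equivalence classes.
State G belongs to the block {G,P,V}, which has 3 states.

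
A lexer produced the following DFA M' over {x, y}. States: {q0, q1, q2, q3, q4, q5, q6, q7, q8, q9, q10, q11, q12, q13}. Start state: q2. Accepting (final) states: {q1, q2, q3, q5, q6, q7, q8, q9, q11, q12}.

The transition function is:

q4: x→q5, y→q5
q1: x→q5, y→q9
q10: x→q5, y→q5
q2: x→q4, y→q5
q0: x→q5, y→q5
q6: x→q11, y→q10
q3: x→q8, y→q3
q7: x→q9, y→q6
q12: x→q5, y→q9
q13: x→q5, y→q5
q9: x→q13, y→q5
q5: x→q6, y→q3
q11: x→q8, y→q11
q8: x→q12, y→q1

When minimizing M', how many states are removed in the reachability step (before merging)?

No path from q2 leads to q0, q7; the other 12 states are all reachable.

2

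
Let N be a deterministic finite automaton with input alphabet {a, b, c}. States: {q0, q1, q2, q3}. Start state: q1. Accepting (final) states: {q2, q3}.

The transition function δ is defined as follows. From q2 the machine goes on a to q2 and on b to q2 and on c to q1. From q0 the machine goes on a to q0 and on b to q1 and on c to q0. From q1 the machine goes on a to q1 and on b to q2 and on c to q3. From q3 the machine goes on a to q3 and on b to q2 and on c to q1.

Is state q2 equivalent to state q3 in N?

States {q0} cannot be reached from the start state, so discard them.
Initial partition by acceptance: {q2,q3} | {q1}.
No further refinement is possible. Final partition (2 blocks): {q2,q3} | {q1}.
q2 and q3 lie in the same block of the stable partition, so they are equivalent — no string distinguishes them.

Yes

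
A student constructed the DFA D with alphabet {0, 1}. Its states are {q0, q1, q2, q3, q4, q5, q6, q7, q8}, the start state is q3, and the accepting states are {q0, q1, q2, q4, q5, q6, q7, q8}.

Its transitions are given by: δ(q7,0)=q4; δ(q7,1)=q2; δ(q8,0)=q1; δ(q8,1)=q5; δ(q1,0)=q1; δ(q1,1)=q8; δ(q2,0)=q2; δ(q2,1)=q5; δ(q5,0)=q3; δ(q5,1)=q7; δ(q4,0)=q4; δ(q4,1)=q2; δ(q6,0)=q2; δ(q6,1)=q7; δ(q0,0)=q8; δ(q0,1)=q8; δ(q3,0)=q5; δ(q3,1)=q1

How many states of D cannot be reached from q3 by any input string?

No path from q3 leads to q0, q6; the other 7 states are all reachable.

2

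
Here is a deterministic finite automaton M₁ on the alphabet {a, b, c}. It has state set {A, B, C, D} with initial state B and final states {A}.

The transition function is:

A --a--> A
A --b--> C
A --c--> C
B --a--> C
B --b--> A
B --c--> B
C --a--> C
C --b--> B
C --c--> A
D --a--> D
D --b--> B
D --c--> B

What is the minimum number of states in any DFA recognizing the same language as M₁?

First remove the unreachable states {D}; 3 states remain.
Initial partition by acceptance: {A} | {B,C}.
Split {B,C} by δ(·,b) → {B} and {C}.
No further refinement is possible. Final partition (3 blocks): {A} | {B} | {C}.

3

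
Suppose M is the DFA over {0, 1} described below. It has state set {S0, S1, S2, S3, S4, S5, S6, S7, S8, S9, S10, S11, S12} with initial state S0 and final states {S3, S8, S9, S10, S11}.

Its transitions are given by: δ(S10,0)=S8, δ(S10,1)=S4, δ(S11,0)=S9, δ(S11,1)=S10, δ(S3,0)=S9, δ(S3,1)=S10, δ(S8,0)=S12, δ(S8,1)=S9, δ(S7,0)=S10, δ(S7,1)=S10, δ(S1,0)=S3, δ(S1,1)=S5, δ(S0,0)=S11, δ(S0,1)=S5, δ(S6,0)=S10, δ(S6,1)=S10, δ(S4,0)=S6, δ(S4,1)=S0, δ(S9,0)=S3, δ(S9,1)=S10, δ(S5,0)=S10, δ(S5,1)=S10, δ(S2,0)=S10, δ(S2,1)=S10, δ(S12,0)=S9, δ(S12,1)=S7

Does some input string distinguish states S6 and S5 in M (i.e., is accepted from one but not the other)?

First remove the unreachable states {S1,S2}; 11 states remain.
P0 = {S3,S8,S9,S10,S11} | {S0,S4,S5,S6,S7,S12}.
Split {S3,S8,S9,S10,S11} by δ(·,0) → {S3,S9,S10,S11} and {S8}.
Split {S3,S9,S10,S11} by δ(·,0) → {S3,S9,S11} and {S10}.
Split {S0,S4,S5,S6,S7,S12} by δ(·,0) → {S5,S6,S7} and {S0,S12} and {S4}.
No further refinement is possible. Final partition (6 blocks): {S3,S9,S11} | {S5,S6,S7} | {S8} | {S10} | {S0,S12} | {S4}.
S6 and S5 lie in the same block of the stable partition, so they are equivalent — no string distinguishes them.

No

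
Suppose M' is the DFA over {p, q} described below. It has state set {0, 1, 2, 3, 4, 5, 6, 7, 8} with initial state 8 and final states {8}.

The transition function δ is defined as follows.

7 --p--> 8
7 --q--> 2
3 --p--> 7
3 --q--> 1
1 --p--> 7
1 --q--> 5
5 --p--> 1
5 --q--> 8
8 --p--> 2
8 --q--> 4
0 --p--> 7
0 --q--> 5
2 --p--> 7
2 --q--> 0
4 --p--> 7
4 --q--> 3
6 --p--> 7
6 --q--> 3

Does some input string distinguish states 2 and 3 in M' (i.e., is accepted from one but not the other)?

States {6} cannot be reached from the start state, so discard them.
Initial partition by acceptance: {8} | {0,1,2,3,4,5,7}.
Split {0,1,2,3,4,5,7} by δ(·,p) → {0,1,2,3,4,5} and {7}.
Refine {0,1,2,3,4,5} on symbol p: members go to different blocks, giving {0,1,2,3,4} and {5}.
On input q, block {0,1,2,3,4} splits into {2,3,4} and {0,1}.
On input q, block {2,3,4} splits into {2,3} and {4}.
Stable partition: {8} | {2,3} | {7} | {5} | {0,1} | {4} — 6 equivalence classes.
2 and 3 lie in the same block of the stable partition, so they are equivalent — no string distinguishes them.

No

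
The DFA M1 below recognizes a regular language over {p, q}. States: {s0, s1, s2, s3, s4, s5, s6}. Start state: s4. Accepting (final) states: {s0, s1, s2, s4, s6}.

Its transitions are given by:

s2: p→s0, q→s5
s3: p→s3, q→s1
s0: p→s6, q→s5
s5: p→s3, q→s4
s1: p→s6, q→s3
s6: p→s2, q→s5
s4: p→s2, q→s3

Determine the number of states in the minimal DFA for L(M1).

2

Start with accepting vs non-accepting: {s0,s1,s2,s4,s6} | {s3,s5}.
Stable partition: {s0,s1,s2,s4,s6} | {s3,s5} — 2 equivalence classes.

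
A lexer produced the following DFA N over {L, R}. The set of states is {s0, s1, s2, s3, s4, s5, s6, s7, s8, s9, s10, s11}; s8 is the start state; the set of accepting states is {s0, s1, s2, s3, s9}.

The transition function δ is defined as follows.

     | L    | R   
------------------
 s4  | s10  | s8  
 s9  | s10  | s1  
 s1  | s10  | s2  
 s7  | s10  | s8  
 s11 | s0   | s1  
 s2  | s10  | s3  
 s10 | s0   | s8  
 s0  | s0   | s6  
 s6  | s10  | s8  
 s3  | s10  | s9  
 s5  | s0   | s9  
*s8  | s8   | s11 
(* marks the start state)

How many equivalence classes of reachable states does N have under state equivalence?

States {s4,s5,s7} cannot be reached from the start state, so discard them.
Initial partition by acceptance: {s0,s1,s2,s3,s9} | {s6,s8,s10,s11}.
On input L, block {s0,s1,s2,s3,s9} splits into {s1,s2,s3,s9} and {s0}.
Refine {s6,s8,s10,s11} on symbol L: members go to different blocks, giving {s6,s8} and {s10,s11}.
On input L, block {s6,s8} splits into {s6} and {s8}.
Split {s10,s11} by δ(·,R) → {s10} and {s11}.
Stable partition: {s1,s2,s3,s9} | {s6} | {s0} | {s10} | {s8} | {s11} — 6 equivalence classes.

6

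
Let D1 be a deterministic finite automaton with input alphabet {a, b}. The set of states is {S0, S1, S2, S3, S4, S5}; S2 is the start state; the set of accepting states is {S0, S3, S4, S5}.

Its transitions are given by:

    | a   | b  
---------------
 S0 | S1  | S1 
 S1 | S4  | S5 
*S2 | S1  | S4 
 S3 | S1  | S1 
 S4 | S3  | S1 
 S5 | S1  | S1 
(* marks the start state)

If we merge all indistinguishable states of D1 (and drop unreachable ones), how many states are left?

4

First remove the unreachable states {S0}; 5 states remain.
Initial partition by acceptance: {S3,S4,S5} | {S1,S2}.
Refine {S3,S4,S5} on symbol a: members go to different blocks, giving {S3,S5} and {S4}.
Split {S1,S2} by δ(·,a) → {S1} and {S2}.
The partition is now stable with 4 blocks: {S3,S5} | {S1} | {S4} | {S2}.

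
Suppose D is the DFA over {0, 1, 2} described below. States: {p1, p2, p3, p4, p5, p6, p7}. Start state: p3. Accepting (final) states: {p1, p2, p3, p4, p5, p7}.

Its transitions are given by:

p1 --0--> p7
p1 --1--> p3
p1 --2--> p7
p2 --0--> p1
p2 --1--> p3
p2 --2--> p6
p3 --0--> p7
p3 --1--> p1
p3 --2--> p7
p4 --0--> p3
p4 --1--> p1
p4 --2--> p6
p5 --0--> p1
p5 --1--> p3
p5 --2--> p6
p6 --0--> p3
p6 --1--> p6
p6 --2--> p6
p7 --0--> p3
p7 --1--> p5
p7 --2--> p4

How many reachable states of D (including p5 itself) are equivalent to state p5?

2

First remove the unreachable states {p2}; 6 states remain.
Start with accepting vs non-accepting: {p1,p3,p4,p5,p7} | {p6}.
Refine {p1,p3,p4,p5,p7} on symbol 2: members go to different blocks, giving {p1,p3,p7} and {p4,p5}.
On input 1, block {p1,p3,p7} splits into {p1,p3} and {p7}.
No further refinement is possible. Final partition (4 blocks): {p1,p3} | {p6} | {p4,p5} | {p7}.
State p5 belongs to the block {p4,p5}, which has 2 states.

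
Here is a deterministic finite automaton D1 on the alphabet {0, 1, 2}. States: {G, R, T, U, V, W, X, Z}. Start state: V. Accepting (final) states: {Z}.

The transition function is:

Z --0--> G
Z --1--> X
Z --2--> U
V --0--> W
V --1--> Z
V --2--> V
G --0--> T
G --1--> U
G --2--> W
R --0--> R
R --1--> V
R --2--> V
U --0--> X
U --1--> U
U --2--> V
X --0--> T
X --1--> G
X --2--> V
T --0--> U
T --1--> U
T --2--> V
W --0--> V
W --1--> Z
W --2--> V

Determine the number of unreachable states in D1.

Starting at V and following transitions, the reachable set is {G, T, U, V, W, X, Z}. That leaves R unreachable — 1 in total.

1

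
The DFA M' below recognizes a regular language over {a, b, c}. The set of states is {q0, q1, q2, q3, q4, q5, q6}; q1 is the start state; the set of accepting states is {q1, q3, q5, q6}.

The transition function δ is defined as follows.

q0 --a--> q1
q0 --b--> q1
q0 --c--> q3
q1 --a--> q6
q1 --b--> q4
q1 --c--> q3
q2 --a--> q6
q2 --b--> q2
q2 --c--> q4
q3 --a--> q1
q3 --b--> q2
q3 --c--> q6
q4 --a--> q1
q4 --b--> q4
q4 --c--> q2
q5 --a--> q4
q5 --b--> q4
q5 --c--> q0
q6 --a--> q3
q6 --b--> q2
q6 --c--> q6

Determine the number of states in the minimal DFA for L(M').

2

Reachable states from the start: {q1,q2,q3,q4,q6}. Unreachable: {q0,q5} — drop them.
Initial partition by acceptance: {q1,q3,q6} | {q2,q4}.
The partition is now stable with 2 blocks: {q1,q3,q6} | {q2,q4}.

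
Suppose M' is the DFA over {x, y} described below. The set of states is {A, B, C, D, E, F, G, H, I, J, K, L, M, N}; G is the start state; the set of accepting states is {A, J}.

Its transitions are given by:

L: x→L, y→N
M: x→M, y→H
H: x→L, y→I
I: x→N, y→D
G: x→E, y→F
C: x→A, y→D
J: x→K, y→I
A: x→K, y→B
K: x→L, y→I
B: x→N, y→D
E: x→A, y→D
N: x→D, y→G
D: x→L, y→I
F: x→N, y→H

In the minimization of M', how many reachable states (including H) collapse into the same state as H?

Reachable states from the start: {A,B,D,E,F,G,H,I,K,L,N}. Unreachable: {C,J,M} — drop them.
Start with accepting vs non-accepting: {A} | {B,D,E,F,G,H,I,K,L,N}.
Refine {B,D,E,F,G,H,I,K,L,N} on symbol x: members go to different blocks, giving {B,D,F,G,H,I,K,L,N} and {E}.
Split {B,D,F,G,H,I,K,L,N} by δ(·,x) → {B,D,F,H,I,K,L,N} and {G}.
On input y, block {B,D,F,H,I,K,L,N} splits into {B,D,F,H,I,K,L} and {N}.
On input x, block {B,D,F,H,I,K,L} splits into {D,H,K,L} and {B,F,I}.
On input y, block {D,H,K,L} splits into {D,H,K} and {L}.
No further refinement is possible. Final partition (7 blocks): {A} | {D,H,K} | {E} | {G} | {N} | {B,F,I} | {L}.
The equivalence class containing H is {D,H,K}, of size 3.

3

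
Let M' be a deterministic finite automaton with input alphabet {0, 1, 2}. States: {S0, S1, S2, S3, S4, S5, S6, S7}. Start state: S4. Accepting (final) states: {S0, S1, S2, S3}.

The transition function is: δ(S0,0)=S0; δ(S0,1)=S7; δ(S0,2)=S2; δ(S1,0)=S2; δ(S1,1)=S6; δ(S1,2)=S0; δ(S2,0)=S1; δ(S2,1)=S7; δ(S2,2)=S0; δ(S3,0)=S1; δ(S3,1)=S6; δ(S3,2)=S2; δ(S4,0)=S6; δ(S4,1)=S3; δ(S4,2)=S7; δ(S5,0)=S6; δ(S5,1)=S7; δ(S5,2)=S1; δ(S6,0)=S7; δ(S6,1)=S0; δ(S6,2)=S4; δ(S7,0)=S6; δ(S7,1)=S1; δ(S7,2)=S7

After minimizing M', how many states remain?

2

States {S5} cannot be reached from the start state, so discard them.
P0 = {S0,S1,S2,S3} | {S4,S6,S7}.
No further refinement is possible. Final partition (2 blocks): {S0,S1,S2,S3} | {S4,S6,S7}.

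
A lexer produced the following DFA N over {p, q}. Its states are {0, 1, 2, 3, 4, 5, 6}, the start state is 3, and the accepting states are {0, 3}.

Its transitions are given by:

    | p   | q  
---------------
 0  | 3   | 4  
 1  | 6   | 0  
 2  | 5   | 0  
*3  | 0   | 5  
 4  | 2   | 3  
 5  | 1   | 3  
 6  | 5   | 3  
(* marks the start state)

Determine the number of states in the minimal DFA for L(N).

All states are reachable from the start state.
Start with accepting vs non-accepting: {0,3} | {1,2,4,5,6}.
Stable partition: {0,3} | {1,2,4,5,6} — 2 equivalence classes.

2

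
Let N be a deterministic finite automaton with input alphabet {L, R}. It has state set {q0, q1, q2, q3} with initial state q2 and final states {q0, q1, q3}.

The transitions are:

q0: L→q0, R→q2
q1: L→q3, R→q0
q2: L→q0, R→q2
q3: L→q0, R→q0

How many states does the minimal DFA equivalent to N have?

States {q1,q3} cannot be reached from the start state, so discard them.
P0 = {q0} | {q2}.
Stable partition: {q0} | {q2} — 2 equivalence classes.

2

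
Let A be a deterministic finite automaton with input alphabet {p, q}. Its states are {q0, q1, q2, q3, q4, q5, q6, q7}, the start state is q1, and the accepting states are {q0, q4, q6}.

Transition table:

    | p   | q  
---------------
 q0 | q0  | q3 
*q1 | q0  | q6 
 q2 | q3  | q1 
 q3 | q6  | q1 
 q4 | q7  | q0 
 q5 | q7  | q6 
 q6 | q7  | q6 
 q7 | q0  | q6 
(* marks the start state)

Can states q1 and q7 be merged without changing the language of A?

States {q2,q4,q5} cannot be reached from the start state, so discard them.
P0 = {q0,q6} | {q1,q3,q7}.
Refine {q0,q6} on symbol p: members go to different blocks, giving {q0} and {q6}.
Split {q1,q3,q7} by δ(·,p) → {q1,q7} and {q3}.
Stable partition: {q0} | {q1,q7} | {q6} | {q3} — 4 equivalence classes.
q1 and q7 lie in the same block of the stable partition, so they are equivalent — no string distinguishes them.

Yes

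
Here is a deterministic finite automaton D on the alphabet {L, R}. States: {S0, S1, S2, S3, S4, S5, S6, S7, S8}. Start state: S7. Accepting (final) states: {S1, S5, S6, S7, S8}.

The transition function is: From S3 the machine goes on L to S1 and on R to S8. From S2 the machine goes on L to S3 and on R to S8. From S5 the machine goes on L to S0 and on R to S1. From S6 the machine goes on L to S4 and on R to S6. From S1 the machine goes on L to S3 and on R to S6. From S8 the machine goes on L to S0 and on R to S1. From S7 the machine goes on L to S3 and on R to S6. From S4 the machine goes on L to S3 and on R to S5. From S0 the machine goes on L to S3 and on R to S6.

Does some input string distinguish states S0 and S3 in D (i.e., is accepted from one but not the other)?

Reachable states from the start: {S0,S1,S3,S4,S5,S6,S7,S8}. Unreachable: {S2} — drop them.
Initial partition by acceptance: {S1,S5,S6,S7,S8} | {S0,S3,S4}.
On input L, block {S0,S3,S4} splits into {S0,S4} and {S3}.
Refine {S1,S5,S6,S7,S8} on symbol L: members go to different blocks, giving {S5,S6,S8} and {S1,S7}.
Refine {S5,S6,S8} on symbol R: members go to different blocks, giving {S5,S8} and {S6}.
Refine {S0,S4} on symbol R: members go to different blocks, giving {S0} and {S4}.
Stable partition: {S5,S8} | {S0} | {S3} | {S1,S7} | {S6} | {S4} — 6 equivalence classes.
S0 and S3 end up in different blocks, so they are distinguishable. For instance, the string 'L' is accepted from only S3.

Yes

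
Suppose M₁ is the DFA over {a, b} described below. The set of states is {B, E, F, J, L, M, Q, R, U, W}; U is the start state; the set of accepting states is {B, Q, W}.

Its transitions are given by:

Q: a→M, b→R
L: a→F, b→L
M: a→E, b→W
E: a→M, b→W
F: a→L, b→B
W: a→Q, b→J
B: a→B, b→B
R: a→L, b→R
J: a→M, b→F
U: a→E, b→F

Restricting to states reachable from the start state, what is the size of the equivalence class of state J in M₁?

Initial partition by acceptance: {B,Q,W} | {E,F,J,L,M,R,U}.
Refine {B,Q,W} on symbol a: members go to different blocks, giving {B,W} and {Q}.
On input a, block {B,W} splits into {B} and {W}.
On input b, block {E,F,J,L,M,R,U} splits into {J,L,R,U} and {E,M} and {F}.
Split {J,L,R,U} by δ(·,a) → {J,U} and {L} and {R}.
Stable partition: {B} | {J,U} | {Q} | {W} | {E,M} | {F} | {L} | {R} — 8 equivalence classes.
State J belongs to the block {J,U}, which has 2 states.

2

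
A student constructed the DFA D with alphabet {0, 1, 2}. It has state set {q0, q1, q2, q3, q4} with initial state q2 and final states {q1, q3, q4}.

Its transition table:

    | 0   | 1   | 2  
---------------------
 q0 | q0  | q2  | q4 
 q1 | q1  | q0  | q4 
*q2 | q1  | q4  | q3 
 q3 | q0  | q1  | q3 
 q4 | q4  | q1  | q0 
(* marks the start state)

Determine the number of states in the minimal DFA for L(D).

Every state is reachable, so we keep all 5.
Start with accepting vs non-accepting: {q1,q3,q4} | {q0,q2}.
On input 0, block {q1,q3,q4} splits into {q1,q4} and {q3}.
Refine {q1,q4} on symbol 1: members go to different blocks, giving {q1} and {q4}.
Split {q0,q2} by δ(·,0) → {q0} and {q2}.
No further refinement is possible. Final partition (5 blocks): {q1} | {q0} | {q3} | {q4} | {q2}.

5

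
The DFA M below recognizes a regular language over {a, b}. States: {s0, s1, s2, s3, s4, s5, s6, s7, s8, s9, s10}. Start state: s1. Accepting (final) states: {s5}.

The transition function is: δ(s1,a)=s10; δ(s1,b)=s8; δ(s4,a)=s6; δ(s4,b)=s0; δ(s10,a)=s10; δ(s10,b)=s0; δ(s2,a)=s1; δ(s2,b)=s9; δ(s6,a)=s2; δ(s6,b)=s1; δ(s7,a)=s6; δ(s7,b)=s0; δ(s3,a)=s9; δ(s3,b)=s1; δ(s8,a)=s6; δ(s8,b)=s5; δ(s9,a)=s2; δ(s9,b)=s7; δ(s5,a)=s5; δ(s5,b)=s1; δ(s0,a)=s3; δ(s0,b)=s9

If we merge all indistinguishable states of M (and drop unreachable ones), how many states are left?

States {s4} cannot be reached from the start state, so discard them.
Start with accepting vs non-accepting: {s5} | {s0,s1,s2,s3,s6,s7,s8,s9,s10}.
Refine {s0,s1,s2,s3,s6,s7,s8,s9,s10} on symbol b: members go to different blocks, giving {s0,s1,s2,s3,s6,s7,s9,s10} and {s8}.
Split {s0,s1,s2,s3,s6,s7,s9,s10} by δ(·,b) → {s0,s2,s3,s6,s7,s9,s10} and {s1}.
On input a, block {s0,s2,s3,s6,s7,s9,s10} splits into {s0,s3,s6,s7,s9,s10} and {s2}.
On input a, block {s0,s3,s6,s7,s9,s10} splits into {s0,s3,s7,s10} and {s6,s9}.
Split {s0,s3,s7,s10} by δ(·,a) → {s0,s10} and {s3,s7}.
Split {s0,s10} by δ(·,a) → {s0} and {s10}.
Split {s6,s9} by δ(·,b) → {s6} and {s9}.
On input a, block {s3,s7} splits into {s3} and {s7}.
No further refinement is possible. Final partition (10 blocks): {s5} | {s0} | {s8} | {s1} | {s2} | {s6} | {s3} | {s10} | {s9} | {s7}.

10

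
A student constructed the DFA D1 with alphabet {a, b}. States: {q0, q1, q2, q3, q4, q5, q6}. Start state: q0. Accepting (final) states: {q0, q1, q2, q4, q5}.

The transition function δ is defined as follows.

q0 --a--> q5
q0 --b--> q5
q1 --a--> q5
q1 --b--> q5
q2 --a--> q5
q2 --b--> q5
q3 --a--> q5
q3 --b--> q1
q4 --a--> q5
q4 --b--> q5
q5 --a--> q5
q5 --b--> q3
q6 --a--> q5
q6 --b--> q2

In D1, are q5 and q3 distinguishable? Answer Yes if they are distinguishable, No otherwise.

Yes

States {q2,q4,q6} cannot be reached from the start state, so discard them.
Initial partition by acceptance: {q0,q1,q5} | {q3}.
On input b, block {q0,q1,q5} splits into {q0,q1} and {q5}.
The partition is now stable with 3 blocks: {q0,q1} | {q3} | {q5}.
q5 and q3 end up in different blocks, so they are distinguishable. For instance, the string 'ε' is accepted from only q5.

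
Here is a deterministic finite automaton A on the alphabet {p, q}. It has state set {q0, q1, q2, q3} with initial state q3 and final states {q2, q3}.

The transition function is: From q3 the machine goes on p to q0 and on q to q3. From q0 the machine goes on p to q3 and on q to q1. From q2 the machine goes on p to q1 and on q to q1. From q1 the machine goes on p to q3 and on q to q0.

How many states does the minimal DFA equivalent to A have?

2

States {q2} cannot be reached from the start state, so discard them.
Initial partition by acceptance: {q3} | {q0,q1}.
Stable partition: {q3} | {q0,q1} — 2 equivalence classes.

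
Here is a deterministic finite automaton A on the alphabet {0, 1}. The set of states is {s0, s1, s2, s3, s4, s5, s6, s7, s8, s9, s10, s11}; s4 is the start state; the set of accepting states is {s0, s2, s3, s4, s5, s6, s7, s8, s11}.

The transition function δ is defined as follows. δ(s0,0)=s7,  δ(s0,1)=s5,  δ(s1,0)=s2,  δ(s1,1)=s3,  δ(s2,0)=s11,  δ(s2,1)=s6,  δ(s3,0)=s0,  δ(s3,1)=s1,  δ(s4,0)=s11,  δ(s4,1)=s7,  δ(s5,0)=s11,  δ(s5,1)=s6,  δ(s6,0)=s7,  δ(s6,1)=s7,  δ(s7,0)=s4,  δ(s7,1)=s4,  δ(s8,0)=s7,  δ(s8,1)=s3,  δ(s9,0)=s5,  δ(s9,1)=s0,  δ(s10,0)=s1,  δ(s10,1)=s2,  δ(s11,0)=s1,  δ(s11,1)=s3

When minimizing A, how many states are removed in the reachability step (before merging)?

3

BFS from s4 reaches {s0, s1, s2, s3, s4, s5, s6, s7, s11}; the 3 state(s) s8, s9, s10 are never visited.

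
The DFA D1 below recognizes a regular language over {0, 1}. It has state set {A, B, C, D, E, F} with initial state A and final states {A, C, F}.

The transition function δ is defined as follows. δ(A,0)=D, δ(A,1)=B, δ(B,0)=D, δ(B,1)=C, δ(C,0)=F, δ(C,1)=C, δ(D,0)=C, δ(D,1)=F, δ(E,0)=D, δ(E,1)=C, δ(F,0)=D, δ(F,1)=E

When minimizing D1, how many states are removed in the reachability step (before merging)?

Every one of the 6 states is reachable from A.

0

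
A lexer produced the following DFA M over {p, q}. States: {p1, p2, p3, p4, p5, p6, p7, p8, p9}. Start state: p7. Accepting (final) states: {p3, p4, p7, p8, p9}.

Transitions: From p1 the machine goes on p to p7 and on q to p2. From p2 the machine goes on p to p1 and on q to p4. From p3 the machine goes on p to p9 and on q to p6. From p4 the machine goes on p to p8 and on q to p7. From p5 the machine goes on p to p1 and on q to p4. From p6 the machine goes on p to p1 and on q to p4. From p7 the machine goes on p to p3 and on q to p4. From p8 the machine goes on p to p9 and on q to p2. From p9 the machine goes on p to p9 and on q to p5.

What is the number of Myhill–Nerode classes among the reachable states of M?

4

Every state is reachable, so we keep all 9.
Start with accepting vs non-accepting: {p3,p4,p7,p8,p9} | {p1,p2,p5,p6}.
Refine {p3,p4,p7,p8,p9} on symbol q: members go to different blocks, giving {p3,p8,p9} and {p4,p7}.
Split {p1,p2,p5,p6} by δ(·,p) → {p2,p5,p6} and {p1}.
No further refinement is possible. Final partition (4 blocks): {p3,p8,p9} | {p2,p5,p6} | {p4,p7} | {p1}.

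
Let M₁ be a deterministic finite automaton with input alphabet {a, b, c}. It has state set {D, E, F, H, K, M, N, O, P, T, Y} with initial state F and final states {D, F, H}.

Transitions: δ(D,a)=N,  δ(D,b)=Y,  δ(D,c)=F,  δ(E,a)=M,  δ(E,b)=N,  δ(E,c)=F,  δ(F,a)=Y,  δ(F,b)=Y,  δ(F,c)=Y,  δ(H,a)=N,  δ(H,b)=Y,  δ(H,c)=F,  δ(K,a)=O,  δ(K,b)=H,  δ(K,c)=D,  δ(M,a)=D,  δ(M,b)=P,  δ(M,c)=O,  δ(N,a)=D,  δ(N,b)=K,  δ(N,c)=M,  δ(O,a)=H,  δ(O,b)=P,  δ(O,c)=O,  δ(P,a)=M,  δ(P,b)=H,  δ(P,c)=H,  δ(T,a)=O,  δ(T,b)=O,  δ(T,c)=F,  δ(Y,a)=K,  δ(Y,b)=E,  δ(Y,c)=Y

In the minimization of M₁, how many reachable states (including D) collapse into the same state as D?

Reachable states from the start: {D,E,F,H,K,M,N,O,P,Y}. Unreachable: {T} — drop them.
Initial partition by acceptance: {D,F,H} | {E,K,M,N,O,P,Y}.
Split {D,F,H} by δ(·,c) → {D,H} and {F}.
On input a, block {E,K,M,N,O,P,Y} splits into {E,K,P,Y} and {M,N,O}.
Split {E,K,P,Y} by δ(·,a) → {E,K,P} and {Y}.
Split {E,K,P} by δ(·,b) → {K,P} and {E}.
No further refinement is possible. Final partition (6 blocks): {D,H} | {K,P} | {F} | {M,N,O} | {Y} | {E}.
State D belongs to the block {D,H}, which has 2 states.

2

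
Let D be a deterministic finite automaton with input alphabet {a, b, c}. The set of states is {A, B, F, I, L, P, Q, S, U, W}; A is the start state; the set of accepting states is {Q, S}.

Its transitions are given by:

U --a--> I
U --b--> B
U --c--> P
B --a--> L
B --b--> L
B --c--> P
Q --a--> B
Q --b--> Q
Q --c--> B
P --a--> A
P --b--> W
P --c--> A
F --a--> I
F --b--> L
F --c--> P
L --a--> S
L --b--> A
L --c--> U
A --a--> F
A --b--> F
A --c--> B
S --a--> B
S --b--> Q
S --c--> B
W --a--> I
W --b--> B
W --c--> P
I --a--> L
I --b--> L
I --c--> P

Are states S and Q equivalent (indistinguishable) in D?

All states are reachable from the start state.
P0 = {Q,S} | {A,B,F,I,L,P,U,W}.
On input a, block {A,B,F,I,L,P,U,W} splits into {A,B,F,I,P,U,W} and {L}.
On input a, block {A,B,F,I,P,U,W} splits into {A,F,P,U,W} and {B,I}.
Split {A,F,P,U,W} by δ(·,a) → {F,U,W} and {A,P}.
Split {F,U,W} by δ(·,b) → {U,W} and {F}.
On input a, block {A,P} splits into {A} and {P}.
No further refinement is possible. Final partition (7 blocks): {Q,S} | {U,W} | {L} | {B,I} | {A} | {F} | {P}.
S and Q lie in the same block of the stable partition, so they are equivalent — no string distinguishes them.

Yes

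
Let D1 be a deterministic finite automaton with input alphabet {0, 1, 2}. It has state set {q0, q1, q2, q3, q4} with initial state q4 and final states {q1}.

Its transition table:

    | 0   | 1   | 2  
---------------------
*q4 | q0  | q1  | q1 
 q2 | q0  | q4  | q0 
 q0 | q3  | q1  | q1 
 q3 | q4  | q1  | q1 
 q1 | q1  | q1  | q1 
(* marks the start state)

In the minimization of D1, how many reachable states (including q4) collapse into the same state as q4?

First remove the unreachable states {q2}; 4 states remain.
Start with accepting vs non-accepting: {q1} | {q0,q3,q4}.
Stable partition: {q1} | {q0,q3,q4} — 2 equivalence classes.
The equivalence class containing q4 is {q0,q3,q4}, of size 3.

3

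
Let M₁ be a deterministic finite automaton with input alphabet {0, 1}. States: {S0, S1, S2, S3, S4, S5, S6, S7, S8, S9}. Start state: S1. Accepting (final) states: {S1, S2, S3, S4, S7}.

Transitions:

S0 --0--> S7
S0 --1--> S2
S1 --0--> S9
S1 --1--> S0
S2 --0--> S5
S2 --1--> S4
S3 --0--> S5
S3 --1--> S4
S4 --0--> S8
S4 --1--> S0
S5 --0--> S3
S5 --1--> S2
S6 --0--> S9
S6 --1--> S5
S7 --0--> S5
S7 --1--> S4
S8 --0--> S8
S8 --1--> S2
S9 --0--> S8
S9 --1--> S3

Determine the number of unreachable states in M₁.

BFS from S1 reaches {S0, S1, S2, S3, S4, S5, S7, S8, S9}; the 1 state(s) S6 are never visited.

1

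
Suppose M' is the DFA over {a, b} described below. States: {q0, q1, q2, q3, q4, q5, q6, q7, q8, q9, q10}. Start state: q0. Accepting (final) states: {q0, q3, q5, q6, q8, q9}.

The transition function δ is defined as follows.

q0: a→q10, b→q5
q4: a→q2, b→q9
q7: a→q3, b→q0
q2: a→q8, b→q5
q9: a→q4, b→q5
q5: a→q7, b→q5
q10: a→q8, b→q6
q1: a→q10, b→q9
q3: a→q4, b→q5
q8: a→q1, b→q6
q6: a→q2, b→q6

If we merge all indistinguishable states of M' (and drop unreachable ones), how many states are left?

4

Start with accepting vs non-accepting: {q0,q3,q5,q6,q8,q9} | {q1,q2,q4,q7,q10}.
Refine {q1,q2,q4,q7,q10} on symbol a: members go to different blocks, giving {q2,q7,q10} and {q1,q4}.
Refine {q0,q3,q5,q6,q8,q9} on symbol a: members go to different blocks, giving {q0,q5,q6} and {q3,q8,q9}.
No further refinement is possible. Final partition (4 blocks): {q0,q5,q6} | {q2,q7,q10} | {q1,q4} | {q3,q8,q9}.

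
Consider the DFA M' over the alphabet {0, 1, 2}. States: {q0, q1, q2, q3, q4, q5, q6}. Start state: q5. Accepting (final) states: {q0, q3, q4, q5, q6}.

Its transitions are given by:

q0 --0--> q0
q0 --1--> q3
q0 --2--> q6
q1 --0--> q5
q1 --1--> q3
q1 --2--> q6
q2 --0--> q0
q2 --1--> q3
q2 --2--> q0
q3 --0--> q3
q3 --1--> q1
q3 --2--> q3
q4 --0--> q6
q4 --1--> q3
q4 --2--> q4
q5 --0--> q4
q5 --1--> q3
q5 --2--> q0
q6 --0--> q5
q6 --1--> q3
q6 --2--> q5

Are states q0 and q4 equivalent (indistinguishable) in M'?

States {q2} cannot be reached from the start state, so discard them.
P0 = {q0,q3,q4,q5,q6} | {q1}.
Split {q0,q3,q4,q5,q6} by δ(·,1) → {q0,q4,q5,q6} and {q3}.
Stable partition: {q0,q4,q5,q6} | {q1} | {q3} — 3 equivalence classes.
q0 and q4 lie in the same block of the stable partition, so they are equivalent — no string distinguishes them.

Yes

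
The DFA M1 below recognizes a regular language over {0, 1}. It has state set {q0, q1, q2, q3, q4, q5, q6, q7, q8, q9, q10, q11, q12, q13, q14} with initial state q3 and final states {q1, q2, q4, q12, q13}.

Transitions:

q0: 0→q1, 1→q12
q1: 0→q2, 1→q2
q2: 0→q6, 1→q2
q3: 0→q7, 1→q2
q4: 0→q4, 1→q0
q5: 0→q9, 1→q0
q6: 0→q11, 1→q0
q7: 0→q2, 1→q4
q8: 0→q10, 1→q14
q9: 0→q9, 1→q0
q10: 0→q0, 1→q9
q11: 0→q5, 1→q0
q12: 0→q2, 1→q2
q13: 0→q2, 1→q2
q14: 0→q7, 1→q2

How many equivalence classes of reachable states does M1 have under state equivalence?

7

First remove the unreachable states {q8,q10,q13,q14}; 11 states remain.
Start with accepting vs non-accepting: {q1,q2,q4,q12} | {q0,q3,q5,q6,q7,q9,q11}.
Refine {q1,q2,q4,q12} on symbol 0: members go to different blocks, giving {q1,q4,q12} and {q2}.
Split {q1,q4,q12} by δ(·,0) → {q1,q12} and {q4}.
Refine {q0,q3,q5,q6,q7,q9,q11} on symbol 0: members go to different blocks, giving {q3,q5,q6,q9,q11} and {q0} and {q7}.
Refine {q3,q5,q6,q9,q11} on symbol 0: members go to different blocks, giving {q5,q6,q9,q11} and {q3}.
No further refinement is possible. Final partition (7 blocks): {q1,q12} | {q5,q6,q9,q11} | {q2} | {q4} | {q0} | {q7} | {q3}.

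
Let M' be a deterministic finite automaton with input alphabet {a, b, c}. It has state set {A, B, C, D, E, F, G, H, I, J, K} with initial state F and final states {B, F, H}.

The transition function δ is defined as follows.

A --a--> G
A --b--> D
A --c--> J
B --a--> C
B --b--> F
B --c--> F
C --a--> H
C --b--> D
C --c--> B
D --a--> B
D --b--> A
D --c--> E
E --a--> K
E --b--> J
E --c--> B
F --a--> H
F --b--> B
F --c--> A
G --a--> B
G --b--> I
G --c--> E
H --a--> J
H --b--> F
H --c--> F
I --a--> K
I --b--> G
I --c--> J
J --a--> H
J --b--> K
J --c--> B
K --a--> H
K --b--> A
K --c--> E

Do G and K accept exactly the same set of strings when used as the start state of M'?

Yes

Start with accepting vs non-accepting: {B,F,H} | {A,C,D,E,G,I,J,K}.
Refine {B,F,H} on symbol a: members go to different blocks, giving {B,H} and {F}.
On input a, block {A,C,D,E,G,I,J,K} splits into {C,D,G,J,K} and {A,E,I}.
Refine {C,D,G,J,K} on symbol b: members go to different blocks, giving {D,G,K} and {C,J}.
Refine {A,E,I} on symbol b: members go to different blocks, giving {A,I} and {E}.
No further refinement is possible. Final partition (6 blocks): {B,H} | {D,G,K} | {F} | {A,I} | {C,J} | {E}.
G and K lie in the same block of the stable partition, so they are equivalent — no string distinguishes them.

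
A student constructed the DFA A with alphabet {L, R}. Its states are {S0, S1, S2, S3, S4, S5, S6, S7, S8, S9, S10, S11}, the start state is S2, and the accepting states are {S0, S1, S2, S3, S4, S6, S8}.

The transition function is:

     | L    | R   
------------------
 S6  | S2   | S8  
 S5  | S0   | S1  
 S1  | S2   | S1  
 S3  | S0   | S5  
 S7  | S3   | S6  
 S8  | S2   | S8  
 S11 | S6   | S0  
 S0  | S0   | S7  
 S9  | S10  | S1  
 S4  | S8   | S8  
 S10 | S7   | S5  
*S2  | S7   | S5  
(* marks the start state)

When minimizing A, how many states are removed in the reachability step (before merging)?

BFS from S2 reaches {S0, S1, S2, S3, S5, S6, S7, S8}; the 4 state(s) S4, S9, S10, S11 are never visited.

4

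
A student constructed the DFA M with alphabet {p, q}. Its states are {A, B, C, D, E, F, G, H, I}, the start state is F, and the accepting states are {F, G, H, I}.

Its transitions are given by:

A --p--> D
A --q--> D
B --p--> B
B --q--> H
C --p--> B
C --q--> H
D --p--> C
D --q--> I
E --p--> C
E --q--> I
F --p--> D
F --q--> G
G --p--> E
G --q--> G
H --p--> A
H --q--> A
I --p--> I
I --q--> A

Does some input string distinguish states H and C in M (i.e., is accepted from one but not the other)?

Yes

Every state is reachable, so we keep all 9.
Initial partition by acceptance: {F,G,H,I} | {A,B,C,D,E}.
On input p, block {F,G,H,I} splits into {F,G,H} and {I}.
On input q, block {F,G,H} splits into {F,G} and {H}.
On input q, block {A,B,C,D,E} splits into {B,C} and {D,E} and {A}.
No further refinement is possible. Final partition (6 blocks): {F,G} | {B,C} | {I} | {H} | {D,E} | {A}.
H and C end up in different blocks, so they are distinguishable. For instance, the string 'ε' is accepted from only H.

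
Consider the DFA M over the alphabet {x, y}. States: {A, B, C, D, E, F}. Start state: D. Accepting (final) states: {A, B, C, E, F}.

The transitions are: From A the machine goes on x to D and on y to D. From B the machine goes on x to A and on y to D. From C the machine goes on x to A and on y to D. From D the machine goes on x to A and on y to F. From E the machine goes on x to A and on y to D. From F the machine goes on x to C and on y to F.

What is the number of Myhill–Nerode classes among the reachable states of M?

First remove the unreachable states {B,E}; 4 states remain.
P0 = {A,C,F} | {D}.
On input x, block {A,C,F} splits into {C,F} and {A}.
Refine {C,F} on symbol x: members go to different blocks, giving {C} and {F}.
The partition is now stable with 4 blocks: {C} | {D} | {A} | {F}.

4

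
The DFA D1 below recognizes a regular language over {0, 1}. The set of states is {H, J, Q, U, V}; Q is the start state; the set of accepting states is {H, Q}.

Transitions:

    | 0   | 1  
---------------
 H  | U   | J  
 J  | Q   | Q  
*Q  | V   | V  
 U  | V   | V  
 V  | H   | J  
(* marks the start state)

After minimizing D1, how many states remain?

5

P0 = {H,Q} | {J,U,V}.
Split {J,U,V} by δ(·,0) → {J,V} and {U}.
On input 0, block {H,Q} splits into {H} and {Q}.
Split {J,V} by δ(·,0) → {V} and {J}.
Stable partition: {H} | {V} | {U} | {Q} | {J} — 5 equivalence classes.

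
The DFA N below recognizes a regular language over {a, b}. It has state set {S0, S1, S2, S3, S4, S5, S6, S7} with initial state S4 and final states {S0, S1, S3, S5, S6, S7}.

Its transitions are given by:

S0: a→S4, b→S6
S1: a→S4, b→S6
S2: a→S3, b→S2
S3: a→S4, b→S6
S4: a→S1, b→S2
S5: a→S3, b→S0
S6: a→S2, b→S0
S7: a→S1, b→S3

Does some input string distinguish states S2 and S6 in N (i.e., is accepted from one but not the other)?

Yes

States {S5,S7} cannot be reached from the start state, so discard them.
P0 = {S0,S1,S3,S6} | {S2,S4}.
Stable partition: {S0,S1,S3,S6} | {S2,S4} — 2 equivalence classes.
S2 and S6 end up in different blocks, so they are distinguishable. For instance, the string 'ε' is accepted from only S6.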